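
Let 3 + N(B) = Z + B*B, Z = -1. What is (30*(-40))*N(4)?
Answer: -14400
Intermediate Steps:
N(B) = -4 + B² (N(B) = -3 + (-1 + B*B) = -3 + (-1 + B²) = -4 + B²)
(30*(-40))*N(4) = (30*(-40))*(-4 + 4²) = -1200*(-4 + 16) = -1200*12 = -14400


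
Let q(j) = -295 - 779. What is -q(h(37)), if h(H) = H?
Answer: 1074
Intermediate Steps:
q(j) = -1074
-q(h(37)) = -1*(-1074) = 1074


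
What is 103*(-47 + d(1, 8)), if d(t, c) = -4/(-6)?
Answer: -14317/3 ≈ -4772.3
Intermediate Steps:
d(t, c) = ⅔ (d(t, c) = -4*(-⅙) = ⅔)
103*(-47 + d(1, 8)) = 103*(-47 + ⅔) = 103*(-139/3) = -14317/3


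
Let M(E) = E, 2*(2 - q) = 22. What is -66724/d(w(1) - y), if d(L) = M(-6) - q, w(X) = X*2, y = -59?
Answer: -66724/3 ≈ -22241.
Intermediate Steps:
q = -9 (q = 2 - 1/2*22 = 2 - 11 = -9)
w(X) = 2*X
d(L) = 3 (d(L) = -6 - 1*(-9) = -6 + 9 = 3)
-66724/d(w(1) - y) = -66724/3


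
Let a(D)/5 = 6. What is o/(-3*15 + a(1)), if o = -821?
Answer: 821/15 ≈ 54.733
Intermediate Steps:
a(D) = 30 (a(D) = 5*6 = 30)
o/(-3*15 + a(1)) = -821/(-3*15 + 30) = -821/(-45 + 30) = -821/(-15) = -821*(-1/15) = 821/15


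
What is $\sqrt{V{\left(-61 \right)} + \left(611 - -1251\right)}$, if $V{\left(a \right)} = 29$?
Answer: $\sqrt{1891} \approx 43.486$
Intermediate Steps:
$\sqrt{V{\left(-61 \right)} + \left(611 - -1251\right)} = \sqrt{29 + \left(611 - -1251\right)} = \sqrt{29 + \left(611 + 1251\right)} = \sqrt{29 + 1862} = \sqrt{1891}$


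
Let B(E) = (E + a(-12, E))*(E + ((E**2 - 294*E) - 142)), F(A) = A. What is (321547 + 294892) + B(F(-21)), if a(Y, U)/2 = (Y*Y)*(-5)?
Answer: -8809933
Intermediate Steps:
a(Y, U) = -10*Y**2 (a(Y, U) = 2*((Y*Y)*(-5)) = 2*(Y**2*(-5)) = 2*(-5*Y**2) = -10*Y**2)
B(E) = (-1440 + E)*(-142 + E**2 - 293*E) (B(E) = (E - 10*(-12)**2)*(E + ((E**2 - 294*E) - 142)) = (E - 10*144)*(E + (-142 + E**2 - 294*E)) = (E - 1440)*(-142 + E**2 - 293*E) = (-1440 + E)*(-142 + E**2 - 293*E))
(321547 + 294892) + B(F(-21)) = (321547 + 294892) + (204480 + (-21)**3 - 1733*(-21)**2 + 421778*(-21)) = 616439 + (204480 - 9261 - 1733*441 - 8857338) = 616439 + (204480 - 9261 - 764253 - 8857338) = 616439 - 9426372 = -8809933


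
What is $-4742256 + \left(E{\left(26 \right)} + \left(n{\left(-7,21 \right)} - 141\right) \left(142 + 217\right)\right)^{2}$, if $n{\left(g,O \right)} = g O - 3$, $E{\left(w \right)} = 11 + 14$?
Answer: $10903806880$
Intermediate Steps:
$E{\left(w \right)} = 25$
$n{\left(g,O \right)} = -3 + O g$ ($n{\left(g,O \right)} = O g - 3 = -3 + O g$)
$-4742256 + \left(E{\left(26 \right)} + \left(n{\left(-7,21 \right)} - 141\right) \left(142 + 217\right)\right)^{2} = -4742256 + \left(25 + \left(\left(-3 + 21 \left(-7\right)\right) - 141\right) \left(142 + 217\right)\right)^{2} = -4742256 + \left(25 + \left(\left(-3 - 147\right) - 141\right) 359\right)^{2} = -4742256 + \left(25 + \left(-150 - 141\right) 359\right)^{2} = -4742256 + \left(25 - 104469\right)^{2} = -4742256 + \left(-104444\right)^{2} = -4742256 + 10908549136 = 10903806880$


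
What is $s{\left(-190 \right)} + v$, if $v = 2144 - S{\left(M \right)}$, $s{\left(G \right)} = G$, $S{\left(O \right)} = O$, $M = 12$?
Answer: $1942$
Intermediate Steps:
$v = 2132$ ($v = 2144 - 12 = 2132$)
$s{\left(-190 \right)} + v = -190 + 2132 = 1942$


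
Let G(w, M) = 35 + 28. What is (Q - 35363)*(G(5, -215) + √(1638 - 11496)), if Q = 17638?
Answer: -1116675 - 17725*I*√9858 ≈ -1.1167e+6 - 1.7599e+6*I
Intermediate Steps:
G(w, M) = 63
(Q - 35363)*(G(5, -215) + √(1638 - 11496)) = (17638 - 35363)*(63 + √(1638 - 11496)) = -17725*(63 + √(-9858)) = -17725*(63 + I*√9858) = -1116675 - 17725*I*√9858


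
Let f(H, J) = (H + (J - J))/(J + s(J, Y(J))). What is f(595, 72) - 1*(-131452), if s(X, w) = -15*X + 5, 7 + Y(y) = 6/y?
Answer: 7755633/59 ≈ 1.3145e+5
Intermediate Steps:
Y(y) = -7 + 6/y
s(X, w) = 5 - 15*X
f(H, J) = H/(5 - 14*J) (f(H, J) = (H + (J - J))/(J + (5 - 15*J)) = (H + 0)/(5 - 14*J) = H/(5 - 14*J))
f(595, 72) - 1*(-131452) = -1*595/(-5 + 14*72) - 1*(-131452) = -1*595/(-5 + 1008) + 131452 = -1*595/1003 + 131452 = -1*595*1/1003 + 131452 = -35/59 + 131452 = 7755633/59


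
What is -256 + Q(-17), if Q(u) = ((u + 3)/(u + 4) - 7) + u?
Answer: -3626/13 ≈ -278.92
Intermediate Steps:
Q(u) = -7 + u + (3 + u)/(4 + u) (Q(u) = ((3 + u)/(4 + u) - 7) + u = (-7 + (3 + u)/(4 + u)) + u = -7 + u + (3 + u)/(4 + u))
-256 + Q(-17) = -256 + (-25 + (-17)**2 - 2*(-17))/(4 - 17) = -256 + (-25 + 289 + 34)/(-13) = -256 - 1/13*298 = -256 - 298/13 = -3626/13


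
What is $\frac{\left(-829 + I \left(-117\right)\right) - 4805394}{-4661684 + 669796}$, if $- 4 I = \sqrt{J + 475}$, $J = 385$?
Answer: $\frac{4806223}{3991888} - \frac{117 \sqrt{215}}{7983776} \approx 1.2038$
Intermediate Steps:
$I = - \frac{\sqrt{215}}{2}$ ($I = - \frac{\sqrt{385 + 475}}{4} = - \frac{\sqrt{860}}{4} = - \frac{2 \sqrt{215}}{4} = - \frac{\sqrt{215}}{2} \approx -7.3314$)
$\frac{\left(-829 + I \left(-117\right)\right) - 4805394}{-4661684 + 669796} = \frac{\left(-829 + - \frac{\sqrt{215}}{2} \left(-117\right)\right) - 4805394}{-4661684 + 669796} = \frac{\left(-829 + \frac{117 \sqrt{215}}{2}\right) - 4805394}{-3991888} = \left(-4806223 + \frac{117 \sqrt{215}}{2}\right) \left(- \frac{1}{3991888}\right) = \frac{4806223}{3991888} - \frac{117 \sqrt{215}}{7983776}$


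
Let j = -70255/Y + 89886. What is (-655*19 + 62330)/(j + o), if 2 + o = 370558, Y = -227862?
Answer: 11366895870/104917305259 ≈ 0.10834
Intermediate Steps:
o = 370556 (o = -2 + 370558 = 370556)
j = 20481673987/227862 (j = -70255/(-227862) + 89886 = -70255*(-1/227862) + 89886 = 70255/227862 + 89886 = 20481673987/227862 ≈ 89886.)
(-655*19 + 62330)/(j + o) = (-655*19 + 62330)/(20481673987/227862 + 370556) = (-12445 + 62330)/(104917305259/227862) = 49885*(227862/104917305259) = 11366895870/104917305259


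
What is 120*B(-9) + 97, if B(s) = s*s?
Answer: 9817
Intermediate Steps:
B(s) = s**2
120*B(-9) + 97 = 120*(-9)**2 + 97 = 120*81 + 97 = 9720 + 97 = 9817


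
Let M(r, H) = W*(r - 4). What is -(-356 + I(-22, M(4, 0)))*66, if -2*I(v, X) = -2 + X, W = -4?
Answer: 23430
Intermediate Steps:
M(r, H) = 16 - 4*r (M(r, H) = -4*(r - 4) = -4*(-4 + r) = 16 - 4*r)
I(v, X) = 1 - X/2 (I(v, X) = -(-2 + X)/2 = 1 - X/2)
-(-356 + I(-22, M(4, 0)))*66 = -(-356 + (1 - (16 - 4*4)/2))*66 = -(-356 + (1 - (16 - 16)/2))*66 = -(-356 + (1 - ½*0))*66 = -(-356 + (1 + 0))*66 = -(-356 + 1)*66 = -(-355)*66 = -1*(-23430) = 23430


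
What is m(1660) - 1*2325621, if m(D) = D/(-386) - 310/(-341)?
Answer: -4937300583/2123 ≈ -2.3256e+6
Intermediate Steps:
m(D) = 10/11 - D/386 (m(D) = D*(-1/386) - 310*(-1/341) = -D/386 + 10/11 = 10/11 - D/386)
m(1660) - 1*2325621 = (10/11 - 1/386*1660) - 1*2325621 = (10/11 - 830/193) - 2325621 = -7200/2123 - 2325621 = -4937300583/2123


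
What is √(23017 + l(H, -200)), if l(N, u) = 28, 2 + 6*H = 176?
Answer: √23045 ≈ 151.81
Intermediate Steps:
H = 29 (H = -⅓ + (⅙)*176 = -⅓ + 88/3 = 29)
√(23017 + l(H, -200)) = √(23017 + 28) = √23045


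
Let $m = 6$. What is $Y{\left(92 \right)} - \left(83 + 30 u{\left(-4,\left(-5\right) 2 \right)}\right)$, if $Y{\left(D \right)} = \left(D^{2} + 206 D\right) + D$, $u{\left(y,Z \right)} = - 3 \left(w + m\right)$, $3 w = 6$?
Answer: $28145$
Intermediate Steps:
$w = 2$ ($w = \frac{1}{3} \cdot 6 = 2$)
$u{\left(y,Z \right)} = -24$ ($u{\left(y,Z \right)} = - 3 \left(2 + 6\right) = \left(-3\right) 8 = -24$)
$Y{\left(D \right)} = D^{2} + 207 D$
$Y{\left(92 \right)} - \left(83 + 30 u{\left(-4,\left(-5\right) 2 \right)}\right) = 92 \left(207 + 92\right) - \left(83 + 30 \left(-24\right)\right) = 92 \cdot 299 - \left(83 - 720\right) = 27508 - -637 = 27508 + 637 = 28145$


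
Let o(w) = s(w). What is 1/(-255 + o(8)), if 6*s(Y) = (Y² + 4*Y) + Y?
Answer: -3/713 ≈ -0.0042076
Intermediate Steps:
s(Y) = Y²/6 + 5*Y/6 (s(Y) = ((Y² + 4*Y) + Y)/6 = (Y² + 5*Y)/6 = Y²/6 + 5*Y/6)
o(w) = w*(5 + w)/6
1/(-255 + o(8)) = 1/(-255 + (⅙)*8*(5 + 8)) = 1/(-255 + (⅙)*8*13) = 1/(-255 + 52/3) = 1/(-713/3) = -3/713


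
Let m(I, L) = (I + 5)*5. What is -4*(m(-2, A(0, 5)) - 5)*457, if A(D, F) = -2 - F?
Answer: -18280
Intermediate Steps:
m(I, L) = 25 + 5*I (m(I, L) = (5 + I)*5 = 25 + 5*I)
-4*(m(-2, A(0, 5)) - 5)*457 = -4*((25 + 5*(-2)) - 5)*457 = -4*((25 - 10) - 5)*457 = -4*(15 - 5)*457 = -4*10*457 = -40*457 = -18280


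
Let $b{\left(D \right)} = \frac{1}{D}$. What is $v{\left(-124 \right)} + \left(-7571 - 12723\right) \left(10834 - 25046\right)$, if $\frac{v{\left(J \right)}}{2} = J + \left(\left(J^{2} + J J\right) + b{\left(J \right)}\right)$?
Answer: $\frac{17885734207}{62} \approx 2.8848 \cdot 10^{8}$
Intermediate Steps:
$v{\left(J \right)} = 2 J + \frac{2}{J} + 4 J^{2}$ ($v{\left(J \right)} = 2 \left(J + \left(\left(J^{2} + J J\right) + \frac{1}{J}\right)\right) = 2 \left(J + \left(\left(J^{2} + J^{2}\right) + \frac{1}{J}\right)\right) = 2 \left(J + \left(2 J^{2} + \frac{1}{J}\right)\right) = 2 \left(J + \left(\frac{1}{J} + 2 J^{2}\right)\right) = 2 \left(J + \frac{1}{J} + 2 J^{2}\right) = 2 J + \frac{2}{J} + 4 J^{2}$)
$v{\left(-124 \right)} + \left(-7571 - 12723\right) \left(10834 - 25046\right) = \left(2 \left(-124\right) + \frac{2}{-124} + 4 \left(-124\right)^{2}\right) + \left(-7571 - 12723\right) \left(10834 - 25046\right) = \left(-248 + 2 \left(- \frac{1}{124}\right) + 4 \cdot 15376\right) - -288418328 = \left(-248 - \frac{1}{62} + 61504\right) + 288418328 = \frac{3797871}{62} + 288418328 = \frac{17885734207}{62}$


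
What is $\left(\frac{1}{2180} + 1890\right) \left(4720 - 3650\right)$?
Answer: $\frac{440861507}{218} \approx 2.0223 \cdot 10^{6}$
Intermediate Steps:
$\left(\frac{1}{2180} + 1890\right) \left(4720 - 3650\right) = \left(\frac{1}{2180} + 1890\right) 1070 = \frac{4120201}{2180} \cdot 1070 = \frac{440861507}{218}$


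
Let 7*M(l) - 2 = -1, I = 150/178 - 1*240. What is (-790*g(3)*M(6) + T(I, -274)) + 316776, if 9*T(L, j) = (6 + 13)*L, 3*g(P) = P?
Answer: 196966593/623 ≈ 3.1616e+5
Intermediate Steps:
g(P) = P/3
I = -21285/89 (I = 150*(1/178) - 240 = 75/89 - 240 = -21285/89 ≈ -239.16)
M(l) = ⅐ (M(l) = 2/7 + (⅐)*(-1) = 2/7 - ⅐ = ⅐)
T(L, j) = 19*L/9 (T(L, j) = ((6 + 13)*L)/9 = (19*L)/9 = 19*L/9)
(-790*g(3)*M(6) + T(I, -274)) + 316776 = (-790*(⅓)*3/7 + (19/9)*(-21285/89)) + 316776 = (-790/7 - 44935/89) + 316776 = -384855/623 + 316776 = 196966593/623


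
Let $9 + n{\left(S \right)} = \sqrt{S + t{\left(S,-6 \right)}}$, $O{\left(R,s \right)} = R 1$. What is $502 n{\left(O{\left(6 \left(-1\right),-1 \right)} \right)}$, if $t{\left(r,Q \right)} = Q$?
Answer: $-4518 + 1004 i \sqrt{3} \approx -4518.0 + 1739.0 i$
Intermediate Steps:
$O{\left(R,s \right)} = R$
$n{\left(S \right)} = -9 + \sqrt{-6 + S}$ ($n{\left(S \right)} = -9 + \sqrt{S - 6} = -9 + \sqrt{-6 + S}$)
$502 n{\left(O{\left(6 \left(-1\right),-1 \right)} \right)} = 502 \left(-9 + \sqrt{-6 + 6 \left(-1\right)}\right) = 502 \left(-9 + \sqrt{-6 - 6}\right) = 502 \left(-9 + \sqrt{-12}\right) = 502 \left(-9 + 2 i \sqrt{3}\right) = -4518 + 1004 i \sqrt{3}$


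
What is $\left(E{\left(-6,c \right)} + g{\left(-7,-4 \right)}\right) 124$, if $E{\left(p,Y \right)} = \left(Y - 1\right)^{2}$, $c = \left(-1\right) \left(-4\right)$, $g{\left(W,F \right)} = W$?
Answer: $248$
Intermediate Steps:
$c = 4$
$E{\left(p,Y \right)} = \left(-1 + Y\right)^{2}$
$\left(E{\left(-6,c \right)} + g{\left(-7,-4 \right)}\right) 124 = \left(\left(-1 + 4\right)^{2} - 7\right) 124 = \left(3^{2} - 7\right) 124 = \left(9 - 7\right) 124 = 2 \cdot 124 = 248$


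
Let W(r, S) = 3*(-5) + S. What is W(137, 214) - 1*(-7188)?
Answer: 7387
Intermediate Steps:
W(r, S) = -15 + S
W(137, 214) - 1*(-7188) = (-15 + 214) - 1*(-7188) = 199 + 7188 = 7387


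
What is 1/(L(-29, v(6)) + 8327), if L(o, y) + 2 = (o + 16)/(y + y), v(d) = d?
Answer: 12/99887 ≈ 0.00012014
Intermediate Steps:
L(o, y) = -2 + (16 + o)/(2*y) (L(o, y) = -2 + (o + 16)/(y + y) = -2 + (16 + o)/((2*y)) = -2 + (16 + o)*(1/(2*y)) = -2 + (16 + o)/(2*y))
1/(L(-29, v(6)) + 8327) = 1/((1/2)*(16 - 29 - 4*6)/6 + 8327) = 1/((1/2)*(1/6)*(16 - 29 - 24) + 8327) = 1/((1/2)*(1/6)*(-37) + 8327) = 1/(-37/12 + 8327) = 1/(99887/12) = 12/99887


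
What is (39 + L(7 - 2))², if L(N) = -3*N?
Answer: 576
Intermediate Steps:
(39 + L(7 - 2))² = (39 - 3*(7 - 2))² = (39 - 3*5)² = (39 - 15)² = 24² = 576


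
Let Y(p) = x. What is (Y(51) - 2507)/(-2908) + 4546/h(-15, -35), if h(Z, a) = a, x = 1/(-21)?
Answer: -9849016/76335 ≈ -129.02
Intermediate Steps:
x = -1/21 ≈ -0.047619
Y(p) = -1/21
(Y(51) - 2507)/(-2908) + 4546/h(-15, -35) = (-1/21 - 2507)/(-2908) + 4546/(-35) = -52648/21*(-1/2908) + 4546*(-1/35) = 13162/15267 - 4546/35 = -9849016/76335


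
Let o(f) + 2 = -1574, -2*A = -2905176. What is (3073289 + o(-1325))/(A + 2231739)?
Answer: 3071713/3684327 ≈ 0.83372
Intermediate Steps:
A = 1452588 (A = -½*(-2905176) = 1452588)
o(f) = -1576 (o(f) = -2 - 1574 = -1576)
(3073289 + o(-1325))/(A + 2231739) = (3073289 - 1576)/(1452588 + 2231739) = 3071713/3684327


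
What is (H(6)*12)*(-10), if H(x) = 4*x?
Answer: -2880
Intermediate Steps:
(H(6)*12)*(-10) = ((4*6)*12)*(-10) = (24*12)*(-10) = 288*(-10) = -2880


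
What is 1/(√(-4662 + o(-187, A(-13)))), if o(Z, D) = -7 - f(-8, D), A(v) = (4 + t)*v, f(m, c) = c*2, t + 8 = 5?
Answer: -I*√4643/4643 ≈ -0.014676*I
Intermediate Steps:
t = -3 (t = -8 + 5 = -3)
f(m, c) = 2*c
A(v) = v (A(v) = (4 - 3)*v = 1*v = v)
o(Z, D) = -7 - 2*D
1/(√(-4662 + o(-187, A(-13)))) = 1/(√(-4662 + (-7 - 2*(-13)))) = 1/(√(-4662 + (-7 + 26))) = 1/(√(-4662 + 19)) = 1/(√(-4643)) = 1/(I*√4643) = -I*√4643/4643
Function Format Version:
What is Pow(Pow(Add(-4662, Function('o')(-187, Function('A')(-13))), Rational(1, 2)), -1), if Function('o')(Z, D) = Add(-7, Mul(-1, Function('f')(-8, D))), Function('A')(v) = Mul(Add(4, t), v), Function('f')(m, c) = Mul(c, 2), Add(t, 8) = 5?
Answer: Mul(Rational(-1, 4643), I, Pow(4643, Rational(1, 2))) ≈ Mul(-0.014676, I)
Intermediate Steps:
t = -3 (t = Add(-8, 5) = -3)
Function('f')(m, c) = Mul(2, c)
Function('A')(v) = v (Function('A')(v) = Mul(Add(4, -3), v) = Mul(1, v) = v)
Function('o')(Z, D) = Add(-7, Mul(-2, D)) (Function('o')(Z, D) = Add(-7, Mul(-1, Mul(2, D))) = Add(-7, Mul(-2, D)))
Pow(Pow(Add(-4662, Function('o')(-187, Function('A')(-13))), Rational(1, 2)), -1) = Pow(Pow(Add(-4662, Add(-7, Mul(-2, -13))), Rational(1, 2)), -1) = Pow(Pow(Add(-4662, Add(-7, 26)), Rational(1, 2)), -1) = Pow(Pow(Add(-4662, 19), Rational(1, 2)), -1) = Pow(Pow(-4643, Rational(1, 2)), -1) = Pow(Mul(I, Pow(4643, Rational(1, 2))), -1) = Mul(Rational(-1, 4643), I, Pow(4643, Rational(1, 2)))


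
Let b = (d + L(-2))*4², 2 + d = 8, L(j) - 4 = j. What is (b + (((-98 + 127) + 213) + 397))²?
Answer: 588289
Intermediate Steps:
L(j) = 4 + j
d = 6 (d = -2 + 8 = 6)
b = 128 (b = (6 + (4 - 2))*4² = (6 + 2)*16 = 8*16 = 128)
(b + (((-98 + 127) + 213) + 397))² = (128 + (((-98 + 127) + 213) + 397))² = (128 + ((29 + 213) + 397))² = (128 + (242 + 397))² = (128 + 639)² = 767² = 588289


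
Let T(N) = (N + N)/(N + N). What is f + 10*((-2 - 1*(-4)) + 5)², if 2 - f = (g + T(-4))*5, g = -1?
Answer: 492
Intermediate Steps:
T(N) = 1 (T(N) = (2*N)/((2*N)) = (2*N)*(1/(2*N)) = 1)
f = 2 (f = 2 - (-1 + 1)*5 = 2 - 0*5 = 2 - 1*0 = 2 + 0 = 2)
f + 10*((-2 - 1*(-4)) + 5)² = 2 + 10*((-2 - 1*(-4)) + 5)² = 2 + 10*((-2 + 4) + 5)² = 2 + 10*(2 + 5)² = 2 + 10*7² = 2 + 10*49 = 2 + 490 = 492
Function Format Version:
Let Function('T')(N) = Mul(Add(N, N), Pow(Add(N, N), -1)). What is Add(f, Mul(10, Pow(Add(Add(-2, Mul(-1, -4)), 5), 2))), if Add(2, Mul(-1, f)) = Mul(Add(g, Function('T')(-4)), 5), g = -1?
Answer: 492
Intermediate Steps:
Function('T')(N) = 1 (Function('T')(N) = Mul(Mul(2, N), Pow(Mul(2, N), -1)) = Mul(Mul(2, N), Mul(Rational(1, 2), Pow(N, -1))) = 1)
f = 2 (f = Add(2, Mul(-1, Mul(Add(-1, 1), 5))) = Add(2, Mul(-1, Mul(0, 5))) = Add(2, Mul(-1, 0)) = Add(2, 0) = 2)
Add(f, Mul(10, Pow(Add(Add(-2, Mul(-1, -4)), 5), 2))) = Add(2, Mul(10, Pow(Add(Add(-2, Mul(-1, -4)), 5), 2))) = Add(2, Mul(10, Pow(Add(Add(-2, 4), 5), 2))) = Add(2, Mul(10, Pow(Add(2, 5), 2))) = Add(2, Mul(10, Pow(7, 2))) = Add(2, Mul(10, 49)) = Add(2, 490) = 492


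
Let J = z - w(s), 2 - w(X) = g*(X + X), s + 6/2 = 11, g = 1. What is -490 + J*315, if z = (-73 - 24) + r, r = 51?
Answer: -10570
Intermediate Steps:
s = 8 (s = -3 + 11 = 8)
w(X) = 2 - 2*X (w(X) = 2 - (X + X) = 2 - 2*X)
z = -46 (z = (-73 - 24) + 51 = -97 + 51 = -46)
J = -32 (J = -46 - (2 - 2*8) = -46 - (2 - 16) = -46 - 1*(-14) = -46 + 14 = -32)
-490 + J*315 = -490 - 32*315 = -490 - 10080 = -10570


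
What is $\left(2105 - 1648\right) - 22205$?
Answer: $-21748$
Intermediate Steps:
$\left(2105 - 1648\right) - 22205 = 457 - 22205 = -21748$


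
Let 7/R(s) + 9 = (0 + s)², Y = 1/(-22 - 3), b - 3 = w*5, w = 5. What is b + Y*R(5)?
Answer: 11193/400 ≈ 27.982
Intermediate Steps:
b = 28 (b = 3 + 5*5 = 3 + 25 = 28)
Y = -1/25 (Y = 1/(-25) = -1/25 ≈ -0.040000)
R(s) = 7/(-9 + s²) (R(s) = 7/(-9 + (0 + s)²) = 7/(-9 + s²))
b + Y*R(5) = 28 - 7/(25*(-9 + 5²)) = 28 - 7/(25*(-9 + 25)) = 28 - 7/(25*16) = 28 - 1/25*7/16 = 28 - 7/400 = 11193/400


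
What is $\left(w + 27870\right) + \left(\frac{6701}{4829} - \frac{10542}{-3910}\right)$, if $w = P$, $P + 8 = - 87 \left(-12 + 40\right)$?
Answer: $\frac{240077665184}{9440695} \approx 25430.0$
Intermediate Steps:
$P = -2444$ ($P = -8 - 87 \left(-12 + 40\right) = -8 - 2436 = -2444$)
$w = -2444$
$\left(w + 27870\right) + \left(\frac{6701}{4829} - \frac{10542}{-3910}\right) = \left(-2444 + 27870\right) + \left(\frac{6701}{4829} - \frac{10542}{-3910}\right) = 25426 + \left(6701 \cdot \frac{1}{4829} - - \frac{5271}{1955}\right) = 25426 + \left(\frac{6701}{4829} + \frac{5271}{1955}\right) = 25426 + \frac{38554114}{9440695} = \frac{240077665184}{9440695}$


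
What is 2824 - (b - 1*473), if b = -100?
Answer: 3397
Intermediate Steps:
2824 - (b - 1*473) = 2824 - (-100 - 1*473) = 2824 - (-100 - 473) = 2824 - 1*(-573) = 2824 + 573 = 3397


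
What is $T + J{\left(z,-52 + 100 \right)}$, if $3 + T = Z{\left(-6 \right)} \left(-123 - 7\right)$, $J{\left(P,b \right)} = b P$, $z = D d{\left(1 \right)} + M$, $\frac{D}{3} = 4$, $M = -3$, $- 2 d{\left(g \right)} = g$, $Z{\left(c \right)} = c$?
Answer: $345$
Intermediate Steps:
$d{\left(g \right)} = - \frac{g}{2}$
$D = 12$ ($D = 3 \cdot 4 = 12$)
$z = -9$ ($z = 12 \left(\left(- \frac{1}{2}\right) 1\right) - 3 = 12 \left(- \frac{1}{2}\right) - 3 = -6 - 3 = -9$)
$J{\left(P,b \right)} = P b$
$T = 777$ ($T = -3 - 6 \left(-123 - 7\right) = -3 - -780 = -3 + 780 = 777$)
$T + J{\left(z,-52 + 100 \right)} = 777 - 9 \left(-52 + 100\right) = 777 - 432 = 345$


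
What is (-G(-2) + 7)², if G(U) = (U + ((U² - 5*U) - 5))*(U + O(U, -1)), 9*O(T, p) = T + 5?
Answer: 3136/9 ≈ 348.44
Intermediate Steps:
O(T, p) = 5/9 + T/9 (O(T, p) = (T + 5)/9 = (5 + T)/9 = 5/9 + T/9)
G(U) = (5/9 + 10*U/9)*(-5 + U² - 4*U) (G(U) = (U + ((U² - 5*U) - 5))*(U + (5/9 + U/9)) = (U + (-5 + U² - 5*U))*(5/9 + 10*U/9) = (-5 + U² - 4*U)*(5/9 + 10*U/9) = (5/9 + 10*U/9)*(-5 + U² - 4*U))
(-G(-2) + 7)² = (-(-25/9 - 70/9*(-2) - 35/9*(-2)² + (10/9)*(-2)³) + 7)² = (-(-25/9 + 140/9 - 35/9*4 + (10/9)*(-8)) + 7)² = (-(-25/9 + 140/9 - 140/9 - 80/9) + 7)² = (-1*(-35/3) + 7)² = (35/3 + 7)² = (56/3)² = 3136/9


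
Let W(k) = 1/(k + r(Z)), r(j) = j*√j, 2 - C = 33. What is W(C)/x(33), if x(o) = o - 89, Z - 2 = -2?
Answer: 1/1736 ≈ 0.00057604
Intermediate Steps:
C = -31 (C = 2 - 1*33 = 2 - 33 = -31)
Z = 0 (Z = 2 - 2 = 0)
x(o) = -89 + o
r(j) = j^(3/2)
W(k) = 1/k (W(k) = 1/(k + 0^(3/2)) = 1/(k + 0) = 1/k)
W(C)/x(33) = 1/((-31)*(-89 + 33)) = -1/31/(-56) = -1/31*(-1/56) = 1/1736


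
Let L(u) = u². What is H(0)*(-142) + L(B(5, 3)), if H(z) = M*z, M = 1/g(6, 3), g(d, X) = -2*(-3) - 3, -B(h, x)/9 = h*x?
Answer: 18225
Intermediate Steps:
B(h, x) = -9*h*x
g(d, X) = 3 (g(d, X) = 6 - 3 = 3)
M = ⅓ (M = 1/3 = ⅓ ≈ 0.33333)
H(z) = z/3
H(0)*(-142) + L(B(5, 3)) = ((⅓)*0)*(-142) + (-9*5*3)² = 0*(-142) + (-135)² = 0 + 18225 = 18225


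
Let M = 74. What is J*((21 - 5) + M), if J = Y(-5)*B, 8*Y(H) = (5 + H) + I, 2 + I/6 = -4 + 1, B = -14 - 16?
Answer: 10125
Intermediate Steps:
B = -30
I = -30 (I = -12 + 6*(-4 + 1) = -12 + 6*(-3) = -12 - 18 = -30)
Y(H) = -25/8 + H/8 (Y(H) = ((5 + H) - 30)/8 = (-25 + H)/8 = -25/8 + H/8)
J = 225/2 (J = (-25/8 + (⅛)*(-5))*(-30) = (-25/8 - 5/8)*(-30) = -15/4*(-30) = 225/2 ≈ 112.50)
J*((21 - 5) + M) = 225*((21 - 5) + 74)/2 = 225*(16 + 74)/2 = (225/2)*90 = 10125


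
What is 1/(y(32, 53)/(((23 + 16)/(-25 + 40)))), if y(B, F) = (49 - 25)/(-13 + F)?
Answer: 13/3 ≈ 4.3333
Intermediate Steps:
y(B, F) = 24/(-13 + F)
1/(y(32, 53)/(((23 + 16)/(-25 + 40)))) = 1/((24/(-13 + 53))/(((23 + 16)/(-25 + 40)))) = 1/((24/40)/((39/15))) = 1/((24*(1/40))/((39*(1/15)))) = 1/(3/(5*(13/5))) = 1/((⅗)*(5/13)) = 1/(3/13) = 13/3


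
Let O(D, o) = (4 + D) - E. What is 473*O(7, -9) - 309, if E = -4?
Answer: 6786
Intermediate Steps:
O(D, o) = 8 + D (O(D, o) = (4 + D) - 1*(-4) = (4 + D) + 4 = 8 + D)
473*O(7, -9) - 309 = 473*(8 + 7) - 309 = 473*15 - 309 = 7095 - 309 = 6786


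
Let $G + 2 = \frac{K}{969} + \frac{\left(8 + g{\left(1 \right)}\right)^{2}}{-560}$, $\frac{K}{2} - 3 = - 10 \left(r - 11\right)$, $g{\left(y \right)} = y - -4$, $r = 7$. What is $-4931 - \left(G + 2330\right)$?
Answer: $- \frac{3938908159}{542640} \approx -7258.8$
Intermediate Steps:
$g{\left(y \right)} = 4 + y$ ($g{\left(y \right)} = y + 4 = 4 + y$)
$K = 86$ ($K = 6 + 2 \left(- 10 \left(7 - 11\right)\right) = 6 + 2 \left(\left(-10\right) \left(-4\right)\right) = 6 + 2 \cdot 40 = 6 + 80 = 86$)
$G = - \frac{1200881}{542640}$ ($G = -2 + \left(\frac{86}{969} + \frac{\left(8 + \left(4 + 1\right)\right)^{2}}{-560}\right) = -2 + \left(86 \cdot \frac{1}{969} + \left(8 + 5\right)^{2} \left(- \frac{1}{560}\right)\right) = -2 + \left(\frac{86}{969} + 13^{2} \left(- \frac{1}{560}\right)\right) = -2 + \left(\frac{86}{969} + 169 \left(- \frac{1}{560}\right)\right) = -2 + \left(\frac{86}{969} - \frac{169}{560}\right) = -2 - \frac{115601}{542640} = - \frac{1200881}{542640} \approx -2.213$)
$-4931 - \left(G + 2330\right) = -4931 - \left(- \frac{1200881}{542640} + 2330\right) = -4931 - \frac{1263150319}{542640} = - \frac{3938908159}{542640}$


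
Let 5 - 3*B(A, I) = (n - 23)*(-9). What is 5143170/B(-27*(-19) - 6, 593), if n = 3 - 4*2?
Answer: -15429510/247 ≈ -62468.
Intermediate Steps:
n = -5 (n = 3 - 8 = -5)
B(A, I) = -247/3 (B(A, I) = 5/3 - (-5 - 23)*(-9)/3 = 5/3 - (-28)*(-9)/3 = 5/3 - 1/3*252 = 5/3 - 84 = -247/3)
5143170/B(-27*(-19) - 6, 593) = 5143170/(-247/3) = 5143170*(-3/247) = -15429510/247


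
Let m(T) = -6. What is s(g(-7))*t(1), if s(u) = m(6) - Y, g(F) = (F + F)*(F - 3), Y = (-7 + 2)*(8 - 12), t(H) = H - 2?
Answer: 26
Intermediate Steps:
t(H) = -2 + H
Y = 20 (Y = -5*(-4) = 20)
g(F) = 2*F*(-3 + F) (g(F) = (2*F)*(-3 + F) = 2*F*(-3 + F))
s(u) = -26 (s(u) = -6 - 1*20 = -6 - 20 = -26)
s(g(-7))*t(1) = -26*(-2 + 1) = -26*(-1) = 26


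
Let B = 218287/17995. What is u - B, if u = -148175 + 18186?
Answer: -2339370342/17995 ≈ -1.3000e+5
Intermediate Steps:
B = 218287/17995 (B = 218287*(1/17995) = 218287/17995 ≈ 12.130)
u = -129989
u - B = -129989 - 1*218287/17995 = -129989 - 218287/17995 = -2339370342/17995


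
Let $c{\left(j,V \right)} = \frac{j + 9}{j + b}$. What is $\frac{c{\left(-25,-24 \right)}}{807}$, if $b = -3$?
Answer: $\frac{4}{5649} \approx 0.00070809$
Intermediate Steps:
$c{\left(j,V \right)} = \frac{9 + j}{-3 + j}$ ($c{\left(j,V \right)} = \frac{j + 9}{j - 3} = \frac{9 + j}{-3 + j}$)
$\frac{c{\left(-25,-24 \right)}}{807} = \frac{\frac{1}{-3 - 25} \left(9 - 25\right)}{807} = \frac{1}{-28} \left(-16\right) \frac{1}{807} = \left(- \frac{1}{28}\right) \left(-16\right) \frac{1}{807} = \frac{4}{7} \cdot \frac{1}{807} = \frac{4}{5649}$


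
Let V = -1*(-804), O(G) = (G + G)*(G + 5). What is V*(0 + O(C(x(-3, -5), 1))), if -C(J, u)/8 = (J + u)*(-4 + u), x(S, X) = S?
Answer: 3318912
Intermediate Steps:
C(J, u) = -8*(-4 + u)*(J + u) (C(J, u) = -8*(J + u)*(-4 + u) = -8*(-4 + u)*(J + u))
O(G) = 2*G*(5 + G) (O(G) = (2*G)*(5 + G) = 2*G*(5 + G))
V = 804
V*(0 + O(C(x(-3, -5), 1))) = 804*(0 + 2*(-8*1² + 32*(-3) + 32*1 - 8*(-3)*1)*(5 + (-8*1² + 32*(-3) + 32*1 - 8*(-3)*1))) = 804*(0 + 2*(-8*1 - 96 + 32 + 24)*(5 + (-8*1 - 96 + 32 + 24))) = 804*(0 + 2*(-8 - 96 + 32 + 24)*(5 + (-8 - 96 + 32 + 24))) = 804*(0 + 2*(-48)*(5 - 48)) = 804*(0 + 2*(-48)*(-43)) = 804*(0 + 4128) = 804*4128 = 3318912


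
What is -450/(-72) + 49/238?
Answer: 439/68 ≈ 6.4559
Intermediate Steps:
-450/(-72) + 49/238 = -450*(-1/72) + 49*(1/238) = 25/4 + 7/34 = 439/68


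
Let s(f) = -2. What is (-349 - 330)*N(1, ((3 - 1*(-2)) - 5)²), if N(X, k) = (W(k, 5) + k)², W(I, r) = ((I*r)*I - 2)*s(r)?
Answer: -10864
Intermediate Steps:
W(I, r) = 4 - 2*r*I² (W(I, r) = ((I*r)*I - 2)*(-2) = (r*I² - 2)*(-2) = (-2 + r*I²)*(-2) = 4 - 2*r*I²)
N(X, k) = (4 + k - 10*k²)² (N(X, k) = ((4 - 2*5*k²) + k)² = ((4 - 10*k²) + k)² = (4 + k - 10*k²)²)
(-349 - 330)*N(1, ((3 - 1*(-2)) - 5)²) = (-349 - 330)*(4 + ((3 - 1*(-2)) - 5)² - 10*((3 - 1*(-2)) - 5)⁴)² = -679*(4 + ((3 + 2) - 5)² - 10*((3 + 2) - 5)⁴)² = -679*(4 + (5 - 5)² - 10*(5 - 5)⁴)² = -679*(4 + 0² - 10*(0²)²)² = -679*(4 + 0 - 10*0²)² = -679*(4 + 0 - 10*0)² = -679*(4 + 0 + 0)² = -679*4² = -679*16 = -10864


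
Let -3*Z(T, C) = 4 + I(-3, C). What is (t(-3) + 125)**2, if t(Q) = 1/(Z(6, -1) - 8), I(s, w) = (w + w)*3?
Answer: 7546009/484 ≈ 15591.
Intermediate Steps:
I(s, w) = 6*w (I(s, w) = (2*w)*3 = 6*w)
Z(T, C) = -4/3 - 2*C (Z(T, C) = -(4 + 6*C)/3 = -4/3 - 2*C)
t(Q) = -3/22 (t(Q) = 1/((-4/3 - 2*(-1)) - 8) = 1/((-4/3 + 2) - 8) = 1/(2/3 - 8) = 1/(-22/3) = -3/22)
(t(-3) + 125)**2 = (-3/22 + 125)**2 = (2747/22)**2 = 7546009/484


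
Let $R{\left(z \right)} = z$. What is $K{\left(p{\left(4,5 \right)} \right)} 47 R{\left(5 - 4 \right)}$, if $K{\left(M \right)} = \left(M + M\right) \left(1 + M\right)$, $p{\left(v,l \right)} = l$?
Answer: $2820$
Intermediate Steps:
$K{\left(M \right)} = 2 M \left(1 + M\right)$
$K{\left(p{\left(4,5 \right)} \right)} 47 R{\left(5 - 4 \right)} = 2 \cdot 5 \left(1 + 5\right) 47 \left(5 - 4\right) = 2 \cdot 5 \cdot 6 \cdot 47 \left(5 - 4\right) = 60 \cdot 47 \cdot 1 = 2820 \cdot 1 = 2820$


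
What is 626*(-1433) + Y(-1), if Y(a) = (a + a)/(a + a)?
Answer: -897057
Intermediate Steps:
Y(a) = 1 (Y(a) = (2*a)/((2*a)) = (2*a)*(1/(2*a)) = 1)
626*(-1433) + Y(-1) = 626*(-1433) + 1 = -897058 + 1 = -897057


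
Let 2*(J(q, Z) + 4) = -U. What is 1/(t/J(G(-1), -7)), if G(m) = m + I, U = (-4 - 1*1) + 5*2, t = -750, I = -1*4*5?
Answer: 13/1500 ≈ 0.0086667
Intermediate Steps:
I = -20 (I = -4*5 = -20)
U = 5 (U = (-4 - 1) + 10 = -5 + 10 = 5)
G(m) = -20 + m (G(m) = m - 20 = -20 + m)
J(q, Z) = -13/2 (J(q, Z) = -4 + (-1*5)/2 = -4 + (½)*(-5) = -4 - 5/2 = -13/2)
1/(t/J(G(-1), -7)) = 1/(-750/(-13/2)) = 1/(-750*(-2/13)) = 1/(1500/13) = 13/1500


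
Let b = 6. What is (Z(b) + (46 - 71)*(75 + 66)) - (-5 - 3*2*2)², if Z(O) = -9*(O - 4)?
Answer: -3832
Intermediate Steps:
Z(O) = 36 - 9*O (Z(O) = -9*(-4 + O) = 36 - 9*O)
(Z(b) + (46 - 71)*(75 + 66)) - (-5 - 3*2*2)² = ((36 - 9*6) + (46 - 71)*(75 + 66)) - (-5 - 3*2*2)² = ((36 - 54) - 25*141) - (-5 - 6*2)² = (-18 - 3525) - (-5 - 12)² = -3543 - 1*(-17)² = -3543 - 1*289 = -3543 - 289 = -3832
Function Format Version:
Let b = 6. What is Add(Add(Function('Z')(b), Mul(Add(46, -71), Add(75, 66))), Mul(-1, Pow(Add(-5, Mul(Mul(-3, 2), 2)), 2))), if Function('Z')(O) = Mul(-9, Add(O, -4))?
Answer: -3832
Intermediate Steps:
Function('Z')(O) = Add(36, Mul(-9, O)) (Function('Z')(O) = Mul(-9, Add(-4, O)) = Add(36, Mul(-9, O)))
Add(Add(Function('Z')(b), Mul(Add(46, -71), Add(75, 66))), Mul(-1, Pow(Add(-5, Mul(Mul(-3, 2), 2)), 2))) = Add(Add(Add(36, Mul(-9, 6)), Mul(Add(46, -71), Add(75, 66))), Mul(-1, Pow(Add(-5, Mul(Mul(-3, 2), 2)), 2))) = Add(Add(Add(36, -54), Mul(-25, 141)), Mul(-1, Pow(Add(-5, Mul(-6, 2)), 2))) = Add(Add(-18, -3525), Mul(-1, Pow(Add(-5, -12), 2))) = Add(-3543, Mul(-1, Pow(-17, 2))) = Add(-3543, Mul(-1, 289)) = Add(-3543, -289) = -3832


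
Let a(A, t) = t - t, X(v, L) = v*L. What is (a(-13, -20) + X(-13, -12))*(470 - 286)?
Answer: 28704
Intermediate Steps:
X(v, L) = L*v
a(A, t) = 0
(a(-13, -20) + X(-13, -12))*(470 - 286) = (0 - 12*(-13))*(470 - 286) = (0 + 156)*184 = 156*184 = 28704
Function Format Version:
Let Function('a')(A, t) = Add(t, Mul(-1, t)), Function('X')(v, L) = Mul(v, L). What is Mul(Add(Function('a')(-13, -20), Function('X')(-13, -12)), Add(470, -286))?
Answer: 28704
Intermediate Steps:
Function('X')(v, L) = Mul(L, v)
Function('a')(A, t) = 0
Mul(Add(Function('a')(-13, -20), Function('X')(-13, -12)), Add(470, -286)) = Mul(Add(0, Mul(-12, -13)), Add(470, -286)) = Mul(Add(0, 156), 184) = Mul(156, 184) = 28704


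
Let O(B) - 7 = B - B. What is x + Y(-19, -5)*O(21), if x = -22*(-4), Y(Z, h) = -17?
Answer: -31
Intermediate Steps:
O(B) = 7 (O(B) = 7 + (B - B) = 7 + 0 = 7)
x = 88
x + Y(-19, -5)*O(21) = 88 - 17*7 = 88 - 119 = -31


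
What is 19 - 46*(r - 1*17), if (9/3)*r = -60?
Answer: 1721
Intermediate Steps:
r = -20 (r = (⅓)*(-60) = -20)
19 - 46*(r - 1*17) = 19 - 46*(-20 - 1*17) = 19 - 46*(-20 - 17) = 19 - 46*(-37) = 19 + 1702 = 1721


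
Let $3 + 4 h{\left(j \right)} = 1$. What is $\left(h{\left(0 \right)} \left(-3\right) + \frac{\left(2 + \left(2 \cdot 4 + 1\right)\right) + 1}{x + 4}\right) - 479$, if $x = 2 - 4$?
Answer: $- \frac{943}{2} \approx -471.5$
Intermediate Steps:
$h{\left(j \right)} = - \frac{1}{2}$ ($h{\left(j \right)} = - \frac{3}{4} + \frac{1}{4} \cdot 1 = - \frac{3}{4} + \frac{1}{4} = - \frac{1}{2}$)
$x = -2$
$\left(h{\left(0 \right)} \left(-3\right) + \frac{\left(2 + \left(2 \cdot 4 + 1\right)\right) + 1}{x + 4}\right) - 479 = \left(\left(- \frac{1}{2}\right) \left(-3\right) + \frac{\left(2 + \left(2 \cdot 4 + 1\right)\right) + 1}{-2 + 4}\right) - 479 = \left(\frac{3}{2} + \frac{\left(2 + \left(8 + 1\right)\right) + 1}{2}\right) - 479 = \left(\frac{3}{2} + \left(\left(2 + 9\right) + 1\right) \frac{1}{2}\right) - 479 = \left(\frac{3}{2} + \left(11 + 1\right) \frac{1}{2}\right) - 479 = \left(\frac{3}{2} + 12 \cdot \frac{1}{2}\right) - 479 = \left(\frac{3}{2} + 6\right) - 479 = \frac{15}{2} - 479 = - \frac{943}{2}$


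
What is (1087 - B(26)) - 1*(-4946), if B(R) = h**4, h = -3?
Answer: 5952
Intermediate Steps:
B(R) = 81 (B(R) = (-3)**4 = 81)
(1087 - B(26)) - 1*(-4946) = (1087 - 1*81) - 1*(-4946) = (1087 - 81) + 4946 = 1006 + 4946 = 5952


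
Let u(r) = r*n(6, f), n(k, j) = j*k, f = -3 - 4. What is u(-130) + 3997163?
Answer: 4002623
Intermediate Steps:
f = -7
u(r) = -42*r (u(r) = r*(-7*6) = r*(-42) = -42*r)
u(-130) + 3997163 = -42*(-130) + 3997163 = 5460 + 3997163 = 4002623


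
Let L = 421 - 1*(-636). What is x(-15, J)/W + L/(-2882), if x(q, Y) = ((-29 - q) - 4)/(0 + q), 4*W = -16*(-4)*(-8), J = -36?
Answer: -173443/461120 ≈ -0.37613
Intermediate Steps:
W = -128 (W = (-16*(-4)*(-8))/4 = (64*(-8))/4 = (¼)*(-512) = -128)
L = 1057 (L = 421 + 636 = 1057)
x(q, Y) = (-33 - q)/q
x(-15, J)/W + L/(-2882) = ((-33 - 1*(-15))/(-15))/(-128) + 1057/(-2882) = -(-33 + 15)/15*(-1/128) + 1057*(-1/2882) = -1/15*(-18)*(-1/128) - 1057/2882 = (6/5)*(-1/128) - 1057/2882 = -3/320 - 1057/2882 = -173443/461120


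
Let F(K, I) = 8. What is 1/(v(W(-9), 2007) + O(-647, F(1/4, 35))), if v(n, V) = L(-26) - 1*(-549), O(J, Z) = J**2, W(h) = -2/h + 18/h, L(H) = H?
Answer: 1/419132 ≈ 2.3859e-6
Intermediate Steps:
W(h) = 16/h
v(n, V) = 523 (v(n, V) = -26 - 1*(-549) = -26 + 549 = 523)
1/(v(W(-9), 2007) + O(-647, F(1/4, 35))) = 1/(523 + (-647)**2) = 1/(523 + 418609) = 1/419132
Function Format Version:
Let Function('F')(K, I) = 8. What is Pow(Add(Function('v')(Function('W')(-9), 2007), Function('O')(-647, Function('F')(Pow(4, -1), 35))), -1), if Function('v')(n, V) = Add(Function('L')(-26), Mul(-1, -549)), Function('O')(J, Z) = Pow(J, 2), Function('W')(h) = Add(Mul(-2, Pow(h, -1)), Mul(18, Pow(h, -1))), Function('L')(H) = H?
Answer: Rational(1, 419132) ≈ 2.3859e-6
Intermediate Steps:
Function('W')(h) = Mul(16, Pow(h, -1))
Function('v')(n, V) = 523 (Function('v')(n, V) = Add(-26, Mul(-1, -549)) = Add(-26, 549) = 523)
Pow(Add(Function('v')(Function('W')(-9), 2007), Function('O')(-647, Function('F')(Pow(4, -1), 35))), -1) = Pow(Add(523, Pow(-647, 2)), -1) = Pow(Add(523, 418609), -1) = Pow(419132, -1) = Rational(1, 419132)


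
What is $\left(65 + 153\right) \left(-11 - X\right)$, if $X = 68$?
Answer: $-17222$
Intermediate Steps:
$\left(65 + 153\right) \left(-11 - X\right) = \left(65 + 153\right) \left(-11 - 68\right) = 218 \left(-11 - 68\right) = 218 \left(-79\right) = -17222$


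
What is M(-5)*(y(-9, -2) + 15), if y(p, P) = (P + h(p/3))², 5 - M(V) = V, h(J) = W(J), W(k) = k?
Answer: 400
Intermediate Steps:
h(J) = J
M(V) = 5 - V
y(p, P) = (P + p/3)²
M(-5)*(y(-9, -2) + 15) = (5 - 1*(-5))*((-9 + 3*(-2))²/9 + 15) = (5 + 5)*((-9 - 6)²/9 + 15) = 10*((⅑)*(-15)² + 15) = 10*((⅑)*225 + 15) = 10*(25 + 15) = 10*40 = 400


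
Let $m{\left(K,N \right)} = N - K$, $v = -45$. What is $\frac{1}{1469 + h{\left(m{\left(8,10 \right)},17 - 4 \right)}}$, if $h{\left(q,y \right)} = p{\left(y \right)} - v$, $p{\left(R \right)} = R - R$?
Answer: $\frac{1}{1514} \approx 0.0006605$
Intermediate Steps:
$p{\left(R \right)} = 0$
$h{\left(q,y \right)} = 45$ ($h{\left(q,y \right)} = 0 - -45 = 0 + 45 = 45$)
$\frac{1}{1469 + h{\left(m{\left(8,10 \right)},17 - 4 \right)}} = \frac{1}{1469 + 45} = \frac{1}{1514}$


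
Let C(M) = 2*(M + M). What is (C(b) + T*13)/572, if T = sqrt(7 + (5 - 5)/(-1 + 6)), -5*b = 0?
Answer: sqrt(7)/44 ≈ 0.060131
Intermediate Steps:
b = 0 (b = -1/5*0 = 0)
C(M) = 4*M (C(M) = 2*(2*M) = 4*M)
T = sqrt(7) (T = sqrt(7 + 0/5) = sqrt(7 + 0*(1/5)) = sqrt(7 + 0) = sqrt(7) ≈ 2.6458)
(C(b) + T*13)/572 = (4*0 + sqrt(7)*13)/572 = (0 + 13*sqrt(7))*(1/572) = (13*sqrt(7))*(1/572) = sqrt(7)/44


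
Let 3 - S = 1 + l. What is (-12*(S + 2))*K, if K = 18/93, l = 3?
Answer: -72/31 ≈ -2.3226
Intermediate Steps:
S = -1 (S = 3 - (1 + 3) = 3 - 1*4 = 3 - 4 = -1)
K = 6/31 (K = 18*(1/93) = 6/31 ≈ 0.19355)
(-12*(S + 2))*K = -12*(-1 + 2)*(6/31) = -12*1*(6/31) = -12*6/31 = -72/31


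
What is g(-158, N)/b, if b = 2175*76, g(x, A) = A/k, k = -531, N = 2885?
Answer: -577/17554860 ≈ -3.2868e-5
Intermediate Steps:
g(x, A) = -A/531 (g(x, A) = A/(-531) = A*(-1/531) = -A/531)
b = 165300
g(-158, N)/b = -1/531*2885/165300 = -2885/531*1/165300 = -577/17554860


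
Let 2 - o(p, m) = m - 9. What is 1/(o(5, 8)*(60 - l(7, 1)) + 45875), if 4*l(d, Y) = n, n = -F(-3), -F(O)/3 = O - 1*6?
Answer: 4/184301 ≈ 2.1704e-5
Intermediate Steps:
o(p, m) = 11 - m (o(p, m) = 2 - (m - 9) = 2 - (-9 + m) = 2 + (9 - m) = 11 - m)
F(O) = 18 - 3*O (F(O) = -3*(O - 1*6) = -3*(O - 6) = -3*(-6 + O) = 18 - 3*O)
n = -27 (n = -(18 - 3*(-3)) = -(18 + 9) = -1*27 = -27)
l(d, Y) = -27/4 (l(d, Y) = (¼)*(-27) = -27/4)
1/(o(5, 8)*(60 - l(7, 1)) + 45875) = 1/((11 - 1*8)*(60 - 1*(-27/4)) + 45875) = 1/((11 - 8)*(60 + 27/4) + 45875) = 1/(3*(267/4) + 45875) = 1/(801/4 + 45875) = 1/(184301/4) = 4/184301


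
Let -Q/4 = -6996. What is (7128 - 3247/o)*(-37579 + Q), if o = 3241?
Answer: -221631076595/3241 ≈ -6.8383e+7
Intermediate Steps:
Q = 27984 (Q = -4*(-6996) = 27984)
(7128 - 3247/o)*(-37579 + Q) = (7128 - 3247/3241)*(-37579 + 27984) = (7128 - 3247*1/3241)*(-9595) = (7128 - 3247/3241)*(-9595) = (23098601/3241)*(-9595) = -221631076595/3241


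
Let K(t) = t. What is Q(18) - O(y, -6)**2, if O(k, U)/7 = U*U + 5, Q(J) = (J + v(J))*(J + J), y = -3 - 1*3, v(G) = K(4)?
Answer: -81577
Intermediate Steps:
v(G) = 4
y = -6 (y = -3 - 3 = -6)
Q(J) = 2*J*(4 + J) (Q(J) = (J + 4)*(J + J) = (4 + J)*(2*J) = 2*J*(4 + J))
O(k, U) = 35 + 7*U**2 (O(k, U) = 7*(U*U + 5) = 7*(U**2 + 5) = 7*(5 + U**2) = 35 + 7*U**2)
Q(18) - O(y, -6)**2 = 2*18*(4 + 18) - (35 + 7*(-6)**2)**2 = 2*18*22 - (35 + 7*36)**2 = 792 - (35 + 252)**2 = 792 - 1*287**2 = 792 - 1*82369 = 792 - 82369 = -81577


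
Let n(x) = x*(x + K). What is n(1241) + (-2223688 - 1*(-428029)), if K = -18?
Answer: -277916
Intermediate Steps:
n(x) = x*(-18 + x) (n(x) = x*(x - 18) = x*(-18 + x))
n(1241) + (-2223688 - 1*(-428029)) = 1241*(-18 + 1241) + (-2223688 - 1*(-428029)) = 1241*1223 + (-2223688 + 428029) = 1517743 - 1795659 = -277916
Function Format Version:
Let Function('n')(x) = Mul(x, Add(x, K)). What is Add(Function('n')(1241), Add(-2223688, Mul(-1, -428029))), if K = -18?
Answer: -277916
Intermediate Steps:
Function('n')(x) = Mul(x, Add(-18, x)) (Function('n')(x) = Mul(x, Add(x, -18)) = Mul(x, Add(-18, x)))
Add(Function('n')(1241), Add(-2223688, Mul(-1, -428029))) = Add(Mul(1241, Add(-18, 1241)), Add(-2223688, Mul(-1, -428029))) = Add(Mul(1241, 1223), Add(-2223688, 428029)) = Add(1517743, -1795659) = -277916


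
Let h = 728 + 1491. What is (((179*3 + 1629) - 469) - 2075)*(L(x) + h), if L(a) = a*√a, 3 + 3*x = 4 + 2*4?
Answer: -838782 - 1134*√3 ≈ -8.4075e+5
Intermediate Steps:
h = 2219
x = 3 (x = -1 + (4 + 2*4)/3 = -1 + (4 + 8)/3 = -1 + (⅓)*12 = -1 + 4 = 3)
L(a) = a^(3/2)
(((179*3 + 1629) - 469) - 2075)*(L(x) + h) = (((179*3 + 1629) - 469) - 2075)*(3^(3/2) + 2219) = (((537 + 1629) - 469) - 2075)*(3*√3 + 2219) = ((2166 - 469) - 2075)*(2219 + 3*√3) = (1697 - 2075)*(2219 + 3*√3) = -378*(2219 + 3*√3) = -838782 - 1134*√3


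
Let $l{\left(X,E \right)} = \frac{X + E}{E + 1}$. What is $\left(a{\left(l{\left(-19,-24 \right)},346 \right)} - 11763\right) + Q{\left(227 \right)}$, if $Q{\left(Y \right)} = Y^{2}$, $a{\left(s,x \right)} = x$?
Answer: $40112$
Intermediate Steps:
$l{\left(X,E \right)} = \frac{E + X}{1 + E}$
$\left(a{\left(l{\left(-19,-24 \right)},346 \right)} - 11763\right) + Q{\left(227 \right)} = \left(346 - 11763\right) + 227^{2} = -11417 + 51529 = 40112$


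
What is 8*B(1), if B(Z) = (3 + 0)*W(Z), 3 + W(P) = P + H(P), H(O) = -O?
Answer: -72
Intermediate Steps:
W(P) = -3 (W(P) = -3 + (P - P) = -3 + 0 = -3)
B(Z) = -9 (B(Z) = (3 + 0)*(-3) = 3*(-3) = -9)
8*B(1) = 8*(-9) = -72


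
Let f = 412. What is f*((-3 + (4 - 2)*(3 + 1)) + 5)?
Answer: 4120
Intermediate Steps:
f*((-3 + (4 - 2)*(3 + 1)) + 5) = 412*((-3 + (4 - 2)*(3 + 1)) + 5) = 412*((-3 + 2*4) + 5) = 412*((-3 + 8) + 5) = 412*(5 + 5) = 412*10 = 4120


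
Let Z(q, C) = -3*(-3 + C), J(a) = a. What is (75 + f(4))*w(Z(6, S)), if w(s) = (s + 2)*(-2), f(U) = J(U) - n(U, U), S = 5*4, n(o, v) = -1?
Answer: 7840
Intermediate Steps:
S = 20
Z(q, C) = 9 - 3*C
f(U) = 1 + U (f(U) = U - 1*(-1) = U + 1 = 1 + U)
w(s) = -4 - 2*s (w(s) = (2 + s)*(-2) = -4 - 2*s)
(75 + f(4))*w(Z(6, S)) = (75 + (1 + 4))*(-4 - 2*(9 - 3*20)) = (75 + 5)*(-4 - 2*(9 - 60)) = 80*(-4 - 2*(-51)) = 80*(-4 + 102) = 80*98 = 7840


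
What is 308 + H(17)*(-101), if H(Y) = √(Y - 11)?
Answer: 308 - 101*√6 ≈ 60.602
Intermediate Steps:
H(Y) = √(-11 + Y)
308 + H(17)*(-101) = 308 + √(-11 + 17)*(-101) = 308 + √6*(-101) = 308 - 101*√6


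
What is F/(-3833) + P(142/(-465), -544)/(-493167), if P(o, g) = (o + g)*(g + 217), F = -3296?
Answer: 146203900666/292997912205 ≈ 0.49899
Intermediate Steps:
P(o, g) = (217 + g)*(g + o) (P(o, g) = (g + o)*(217 + g) = (217 + g)*(g + o))
F/(-3833) + P(142/(-465), -544)/(-493167) = -3296/(-3833) + ((-544)**2 + 217*(-544) + 217*(142/(-465)) - 77248/(-465))/(-493167) = -3296*(-1/3833) + (295936 - 118048 + 217*(142*(-1/465)) - 77248*(-1)/465)*(-1/493167) = 3296/3833 + (295936 - 118048 + 217*(-142/465) - 544*(-142/465))*(-1/493167) = 3296/3833 + (295936 - 118048 - 994/15 + 77248/465)*(-1/493167) = 3296/3833 + (27588118/155)*(-1/493167) = 3296/3833 - 27588118/76440885 = 146203900666/292997912205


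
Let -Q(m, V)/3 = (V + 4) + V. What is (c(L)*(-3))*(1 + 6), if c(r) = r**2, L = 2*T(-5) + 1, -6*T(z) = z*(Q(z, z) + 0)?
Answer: -20181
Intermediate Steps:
Q(m, V) = -12 - 6*V (Q(m, V) = -3*((V + 4) + V) = -3*((4 + V) + V) = -3*(4 + 2*V) = -12 - 6*V)
T(z) = -z*(-12 - 6*z)/6 (T(z) = -z*((-12 - 6*z) + 0)/6 = -z*(-12 - 6*z)/6)
L = 31 (L = 2*(-5*(2 - 5)) + 1 = 2*(-5*(-3)) + 1 = 2*15 + 1 = 30 + 1 = 31)
(c(L)*(-3))*(1 + 6) = (31**2*(-3))*(1 + 6) = (961*(-3))*7 = -2883*7 = -20181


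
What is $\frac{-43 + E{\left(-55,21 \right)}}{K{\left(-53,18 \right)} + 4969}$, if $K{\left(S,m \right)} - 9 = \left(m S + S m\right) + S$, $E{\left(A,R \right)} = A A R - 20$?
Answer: $\frac{9066}{431} \approx 21.035$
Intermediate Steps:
$E{\left(A,R \right)} = -20 + R A^{2}$ ($E{\left(A,R \right)} = A^{2} R - 20 = R A^{2} - 20 = -20 + R A^{2}$)
$K{\left(S,m \right)} = 9 + S + 2 S m$ ($K{\left(S,m \right)} = 9 + \left(\left(m S + S m\right) + S\right) = 9 + \left(\left(S m + S m\right) + S\right) = 9 + \left(2 S m + S\right) = 9 + \left(S + 2 S m\right) = 9 + S + 2 S m$)
$\frac{-43 + E{\left(-55,21 \right)}}{K{\left(-53,18 \right)} + 4969} = \frac{-43 - \left(20 - 21 \left(-55\right)^{2}\right)}{\left(9 - 53 + 2 \left(-53\right) 18\right) + 4969} = \frac{-43 + \left(-20 + 21 \cdot 3025\right)}{\left(9 - 53 - 1908\right) + 4969} = \frac{-43 + \left(-20 + 63525\right)}{-1952 + 4969} = \frac{-43 + 63505}{3017} = 63462 \cdot \frac{1}{3017} = \frac{9066}{431}$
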